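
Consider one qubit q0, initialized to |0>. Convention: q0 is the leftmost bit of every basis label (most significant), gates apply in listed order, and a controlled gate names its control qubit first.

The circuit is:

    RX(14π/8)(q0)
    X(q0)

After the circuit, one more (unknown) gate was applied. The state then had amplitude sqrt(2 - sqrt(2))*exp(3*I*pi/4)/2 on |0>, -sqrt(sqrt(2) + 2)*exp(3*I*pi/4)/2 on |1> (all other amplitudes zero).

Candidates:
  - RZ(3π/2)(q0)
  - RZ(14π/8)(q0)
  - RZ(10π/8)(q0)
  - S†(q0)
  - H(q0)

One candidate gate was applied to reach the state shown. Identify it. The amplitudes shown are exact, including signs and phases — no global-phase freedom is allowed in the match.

It was RZ(3π/2)(q0) that produced the state shown.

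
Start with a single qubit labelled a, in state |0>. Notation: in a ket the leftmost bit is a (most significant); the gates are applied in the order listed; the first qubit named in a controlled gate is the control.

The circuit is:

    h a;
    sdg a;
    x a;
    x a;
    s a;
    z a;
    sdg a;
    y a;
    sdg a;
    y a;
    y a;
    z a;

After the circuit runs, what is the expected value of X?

The expectation value of X is -1.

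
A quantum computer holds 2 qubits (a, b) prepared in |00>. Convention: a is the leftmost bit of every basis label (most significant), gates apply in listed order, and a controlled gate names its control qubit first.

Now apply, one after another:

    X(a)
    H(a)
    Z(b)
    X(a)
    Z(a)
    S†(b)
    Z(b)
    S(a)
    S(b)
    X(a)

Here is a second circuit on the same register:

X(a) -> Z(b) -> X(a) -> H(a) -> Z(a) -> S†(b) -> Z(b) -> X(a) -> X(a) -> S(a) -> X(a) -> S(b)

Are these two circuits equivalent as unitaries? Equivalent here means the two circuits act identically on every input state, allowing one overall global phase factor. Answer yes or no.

No, they are not equivalent — no single phase factor reconciles the two unitaries.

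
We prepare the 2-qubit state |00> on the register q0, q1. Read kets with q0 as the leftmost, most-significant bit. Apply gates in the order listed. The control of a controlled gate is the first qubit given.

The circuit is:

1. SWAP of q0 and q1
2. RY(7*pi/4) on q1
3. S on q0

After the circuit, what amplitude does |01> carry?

|01> carries amplitude sqrt(2 - sqrt(2))/2 in the final state.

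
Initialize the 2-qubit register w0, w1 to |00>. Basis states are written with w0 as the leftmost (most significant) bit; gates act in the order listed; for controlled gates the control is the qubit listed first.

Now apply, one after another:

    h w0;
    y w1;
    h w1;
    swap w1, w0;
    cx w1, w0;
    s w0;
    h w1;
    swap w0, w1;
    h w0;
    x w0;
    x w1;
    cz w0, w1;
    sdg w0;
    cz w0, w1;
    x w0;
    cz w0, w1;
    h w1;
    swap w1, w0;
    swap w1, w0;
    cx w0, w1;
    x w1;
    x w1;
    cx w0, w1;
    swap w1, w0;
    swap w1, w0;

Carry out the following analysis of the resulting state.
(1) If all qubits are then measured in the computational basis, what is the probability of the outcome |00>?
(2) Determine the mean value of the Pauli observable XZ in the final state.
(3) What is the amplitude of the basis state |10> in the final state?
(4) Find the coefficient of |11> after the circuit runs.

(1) The probability of measuring |00> is 1/4.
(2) The expectation value of XZ is -1.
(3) The final state's coefficient on |10> equals sqrt(2)*(-1 + I)/4.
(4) |11> carries amplitude sqrt(2)*(-1 - I)/4 in the final state.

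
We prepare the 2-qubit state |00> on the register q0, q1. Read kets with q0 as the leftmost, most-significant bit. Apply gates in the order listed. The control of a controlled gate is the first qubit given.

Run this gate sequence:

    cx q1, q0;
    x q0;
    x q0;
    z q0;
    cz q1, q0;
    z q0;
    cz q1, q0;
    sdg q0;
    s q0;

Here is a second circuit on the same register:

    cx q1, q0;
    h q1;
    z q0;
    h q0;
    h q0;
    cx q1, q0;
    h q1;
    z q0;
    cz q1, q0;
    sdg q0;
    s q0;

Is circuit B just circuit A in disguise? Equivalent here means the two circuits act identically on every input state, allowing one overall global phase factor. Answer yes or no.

No — the two circuits implement different unitaries, even allowing a global phase.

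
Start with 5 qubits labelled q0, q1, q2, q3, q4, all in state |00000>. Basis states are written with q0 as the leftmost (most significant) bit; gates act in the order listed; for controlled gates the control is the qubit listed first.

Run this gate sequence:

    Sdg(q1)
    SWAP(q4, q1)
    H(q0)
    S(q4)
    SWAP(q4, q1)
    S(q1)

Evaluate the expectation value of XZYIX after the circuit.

The observable XZYIX averages to 0.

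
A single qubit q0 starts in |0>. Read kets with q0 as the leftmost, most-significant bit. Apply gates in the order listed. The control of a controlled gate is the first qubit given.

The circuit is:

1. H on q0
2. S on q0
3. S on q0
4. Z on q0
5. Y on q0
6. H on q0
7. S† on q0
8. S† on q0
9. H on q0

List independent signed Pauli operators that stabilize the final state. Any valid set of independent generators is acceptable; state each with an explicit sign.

The final state is stabilized by the group generated by -X; other independent generating sets are equally valid.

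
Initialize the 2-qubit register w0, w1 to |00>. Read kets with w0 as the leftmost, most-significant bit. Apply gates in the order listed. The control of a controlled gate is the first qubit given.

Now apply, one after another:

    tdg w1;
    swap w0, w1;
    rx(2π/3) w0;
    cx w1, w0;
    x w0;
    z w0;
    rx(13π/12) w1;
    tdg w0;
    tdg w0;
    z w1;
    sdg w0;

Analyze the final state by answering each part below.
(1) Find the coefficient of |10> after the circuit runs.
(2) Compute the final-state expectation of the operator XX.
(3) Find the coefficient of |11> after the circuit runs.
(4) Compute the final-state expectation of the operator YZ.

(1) The final state's coefficient on |10> equals -sqrt(sqrt(2) + 2)/8 + sqrt(6 - 3*sqrt(2))/8.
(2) The expectation value of XX is 0.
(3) |11> carries amplitude I*sqrt(2 - sqrt(2))/8 + I*sqrt(3*sqrt(2) + 6)/8 in the final state.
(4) The expectation value of YZ is -3*sqrt(2)/8 - sqrt(6)/8.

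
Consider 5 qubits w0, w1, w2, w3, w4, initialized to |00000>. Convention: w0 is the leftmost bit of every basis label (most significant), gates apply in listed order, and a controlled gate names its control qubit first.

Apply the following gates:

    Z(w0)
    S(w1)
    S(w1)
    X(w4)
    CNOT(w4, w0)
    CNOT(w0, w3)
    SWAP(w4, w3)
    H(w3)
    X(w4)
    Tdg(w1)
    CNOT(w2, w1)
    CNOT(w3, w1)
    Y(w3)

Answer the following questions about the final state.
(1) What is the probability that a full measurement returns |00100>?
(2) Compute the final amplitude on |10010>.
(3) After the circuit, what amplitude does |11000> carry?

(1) Outcome |00100> occurs with probability 0.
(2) The amplitude on |10010> is sqrt(2)*I/2.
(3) The amplitude on |11000> is sqrt(2)*I/2.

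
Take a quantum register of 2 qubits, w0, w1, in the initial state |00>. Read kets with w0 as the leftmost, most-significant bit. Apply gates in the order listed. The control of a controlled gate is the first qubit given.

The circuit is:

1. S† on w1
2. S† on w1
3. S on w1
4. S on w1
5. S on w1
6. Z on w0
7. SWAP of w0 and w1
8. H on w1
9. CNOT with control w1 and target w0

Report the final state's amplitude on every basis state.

The final amplitudes are sqrt(2)/2 on |00>, 0 on |01>, 0 on |10>, sqrt(2)/2 on |11>. Key observation: steps 1-4 multiply out to the identity, so the circuit reduces to the remaining gates.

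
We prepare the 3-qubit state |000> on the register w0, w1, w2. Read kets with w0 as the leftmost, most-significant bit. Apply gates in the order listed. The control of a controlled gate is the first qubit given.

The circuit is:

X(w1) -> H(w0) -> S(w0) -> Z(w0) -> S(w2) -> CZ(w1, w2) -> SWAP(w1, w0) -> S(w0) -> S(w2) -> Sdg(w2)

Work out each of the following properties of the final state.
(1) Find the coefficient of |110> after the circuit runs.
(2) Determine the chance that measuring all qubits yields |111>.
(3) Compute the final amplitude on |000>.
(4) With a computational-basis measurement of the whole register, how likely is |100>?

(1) The amplitude on |110> is sqrt(2)/2.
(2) A full measurement returns |111> with probability 0.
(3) The final state's coefficient on |000> equals 0.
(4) A full measurement returns |100> with probability 1/2.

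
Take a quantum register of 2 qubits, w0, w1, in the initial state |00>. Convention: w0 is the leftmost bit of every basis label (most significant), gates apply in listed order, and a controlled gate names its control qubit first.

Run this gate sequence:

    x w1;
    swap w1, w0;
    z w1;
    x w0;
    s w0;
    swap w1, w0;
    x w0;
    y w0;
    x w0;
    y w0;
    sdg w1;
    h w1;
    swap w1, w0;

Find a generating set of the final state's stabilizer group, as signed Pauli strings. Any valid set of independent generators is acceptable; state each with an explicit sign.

The stabilizer group can be generated by +XI, +IZ, among other valid generating sets.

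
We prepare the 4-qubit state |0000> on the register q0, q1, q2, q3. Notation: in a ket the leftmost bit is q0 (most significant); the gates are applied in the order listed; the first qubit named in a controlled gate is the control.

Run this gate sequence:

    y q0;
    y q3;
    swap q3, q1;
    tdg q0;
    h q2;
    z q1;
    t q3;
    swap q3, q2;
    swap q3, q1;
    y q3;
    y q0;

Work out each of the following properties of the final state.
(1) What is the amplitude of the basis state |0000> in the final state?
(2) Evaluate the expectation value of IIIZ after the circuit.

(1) |0000> carries amplitude sqrt(2)*exp(3*I*pi/4)/2 in the final state.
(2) In the final state, IIIZ has expectation 1.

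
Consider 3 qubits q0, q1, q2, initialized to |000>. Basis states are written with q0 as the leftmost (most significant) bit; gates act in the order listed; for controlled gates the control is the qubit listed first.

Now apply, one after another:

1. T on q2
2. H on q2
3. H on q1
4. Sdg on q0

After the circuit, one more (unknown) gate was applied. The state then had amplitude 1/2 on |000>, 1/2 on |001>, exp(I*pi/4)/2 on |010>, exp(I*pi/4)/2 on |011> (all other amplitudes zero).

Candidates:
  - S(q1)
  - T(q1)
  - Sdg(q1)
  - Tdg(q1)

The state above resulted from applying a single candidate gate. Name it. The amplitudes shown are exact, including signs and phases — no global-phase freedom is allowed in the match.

It was T(q1) that produced the state shown.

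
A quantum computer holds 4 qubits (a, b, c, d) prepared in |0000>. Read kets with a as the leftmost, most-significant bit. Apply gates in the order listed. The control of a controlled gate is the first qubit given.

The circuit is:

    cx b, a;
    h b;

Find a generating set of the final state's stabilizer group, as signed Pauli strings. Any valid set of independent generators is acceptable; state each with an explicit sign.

The final state is stabilized by the group generated by +IXII, +ZIII, +IIZI, +IIIZ; other independent generating sets are equally valid.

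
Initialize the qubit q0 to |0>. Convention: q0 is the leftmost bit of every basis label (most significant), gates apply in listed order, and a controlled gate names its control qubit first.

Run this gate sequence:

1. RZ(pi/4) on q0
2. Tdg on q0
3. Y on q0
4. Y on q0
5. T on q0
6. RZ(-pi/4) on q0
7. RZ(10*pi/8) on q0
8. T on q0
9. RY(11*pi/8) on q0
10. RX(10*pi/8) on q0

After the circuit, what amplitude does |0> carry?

|0> carries amplitude sqrt(1/2 - sqrt(2)/4)*exp(-5*I*pi/8)*cos(5*pi/16) - I*sqrt(sqrt(2)/4 + 1/2)*exp(-5*I*pi/8)*sin(5*pi/16) in the final state. Key observation: steps 1-6 multiply out to the identity, so the circuit reduces to the remaining gates.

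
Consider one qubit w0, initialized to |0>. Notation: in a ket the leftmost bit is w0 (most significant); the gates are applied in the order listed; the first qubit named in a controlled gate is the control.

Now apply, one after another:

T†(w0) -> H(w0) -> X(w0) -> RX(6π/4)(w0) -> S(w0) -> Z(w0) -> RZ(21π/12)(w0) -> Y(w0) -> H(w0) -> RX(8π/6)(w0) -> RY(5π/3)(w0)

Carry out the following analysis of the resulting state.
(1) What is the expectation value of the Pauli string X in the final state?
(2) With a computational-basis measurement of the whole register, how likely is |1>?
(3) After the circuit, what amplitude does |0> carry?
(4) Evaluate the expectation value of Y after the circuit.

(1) In the final state, X has expectation sqrt(6)/8 + 3*sqrt(2)/8.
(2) Outcome |1> occurs with probability sqrt(2)/16 + sqrt(6)/16 + 1/2.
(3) The final state's coefficient on |0> equals (-sqrt(6) + 2*sqrt(2) - (sqrt(6) + 2*sqrt(2) + sqrt(2)*I)*exp(I*pi/4) + sqrt(2)*I)*exp(I*pi/8)/8.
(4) The expectation value of Y is -sqrt(2)/4 + sqrt(6)/4.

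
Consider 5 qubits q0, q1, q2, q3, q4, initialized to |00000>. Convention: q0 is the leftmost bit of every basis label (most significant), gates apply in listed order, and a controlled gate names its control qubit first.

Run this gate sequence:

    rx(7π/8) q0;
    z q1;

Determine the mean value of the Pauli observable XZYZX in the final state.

In the final state, XZYZX has expectation 0.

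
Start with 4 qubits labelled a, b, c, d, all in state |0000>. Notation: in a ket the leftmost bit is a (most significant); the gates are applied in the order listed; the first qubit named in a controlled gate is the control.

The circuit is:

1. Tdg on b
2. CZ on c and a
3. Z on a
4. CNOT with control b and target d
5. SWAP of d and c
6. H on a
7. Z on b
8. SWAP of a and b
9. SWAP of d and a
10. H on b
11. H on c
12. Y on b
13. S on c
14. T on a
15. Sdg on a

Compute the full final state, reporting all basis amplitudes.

The final amplitudes are sqrt(2)*I/2 on |0100>, -sqrt(2)/2 on |0110>, and 0 on every other basis state.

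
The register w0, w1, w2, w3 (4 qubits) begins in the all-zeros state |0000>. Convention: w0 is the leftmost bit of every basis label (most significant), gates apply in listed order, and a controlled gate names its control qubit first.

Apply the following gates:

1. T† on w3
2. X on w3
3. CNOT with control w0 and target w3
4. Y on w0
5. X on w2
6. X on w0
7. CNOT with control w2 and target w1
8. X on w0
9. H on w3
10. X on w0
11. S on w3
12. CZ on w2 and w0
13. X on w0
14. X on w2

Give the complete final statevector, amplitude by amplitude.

After the circuit, the state carries amplitude sqrt(2)*I/2 on |1100>, sqrt(2)/2 on |1101>, and 0 on every other basis state.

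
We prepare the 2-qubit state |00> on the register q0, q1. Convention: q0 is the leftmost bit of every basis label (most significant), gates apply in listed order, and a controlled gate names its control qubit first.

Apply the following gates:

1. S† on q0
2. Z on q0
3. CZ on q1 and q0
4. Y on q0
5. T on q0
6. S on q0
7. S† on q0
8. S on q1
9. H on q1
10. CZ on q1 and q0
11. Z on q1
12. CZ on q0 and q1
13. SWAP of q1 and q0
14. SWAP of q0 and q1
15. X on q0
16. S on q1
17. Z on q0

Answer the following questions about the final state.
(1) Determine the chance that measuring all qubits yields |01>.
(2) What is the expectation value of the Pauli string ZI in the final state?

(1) A full measurement returns |01> with probability 1/2.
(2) The expectation value of ZI is 1.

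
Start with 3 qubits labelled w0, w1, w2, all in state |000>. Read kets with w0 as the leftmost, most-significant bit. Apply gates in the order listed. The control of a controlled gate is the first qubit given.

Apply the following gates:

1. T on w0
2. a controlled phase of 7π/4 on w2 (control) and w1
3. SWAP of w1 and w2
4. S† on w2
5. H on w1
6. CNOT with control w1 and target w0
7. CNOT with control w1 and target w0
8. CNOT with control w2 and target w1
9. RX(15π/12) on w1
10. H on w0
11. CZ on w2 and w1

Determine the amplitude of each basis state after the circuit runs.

The resulting statevector has amplitude -sqrt(2 - sqrt(2))/4 - I*sqrt(sqrt(2) + 2)/4 on |000>, 0 on |001>, -sqrt(2 - sqrt(2))/4 - I*sqrt(sqrt(2) + 2)/4 on |010>, 0 on |011>, -sqrt(2 - sqrt(2))/4 - I*sqrt(sqrt(2) + 2)/4 on |100>, 0 on |101>, -sqrt(2 - sqrt(2))/4 - I*sqrt(sqrt(2) + 2)/4 on |110>, 0 on |111>. Key observation: the block from step 6 through step 7 cancels to the identity and can be dropped.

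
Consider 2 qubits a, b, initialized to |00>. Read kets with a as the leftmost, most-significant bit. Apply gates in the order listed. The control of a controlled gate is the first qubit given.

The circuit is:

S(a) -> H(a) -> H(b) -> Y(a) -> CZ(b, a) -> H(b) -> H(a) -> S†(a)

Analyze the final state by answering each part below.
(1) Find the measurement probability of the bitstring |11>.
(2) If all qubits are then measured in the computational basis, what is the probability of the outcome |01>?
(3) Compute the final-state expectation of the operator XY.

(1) Outcome |11> occurs with probability 1/4.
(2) A full measurement returns |01> with probability 1/4.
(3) In the final state, XY has expectation -1.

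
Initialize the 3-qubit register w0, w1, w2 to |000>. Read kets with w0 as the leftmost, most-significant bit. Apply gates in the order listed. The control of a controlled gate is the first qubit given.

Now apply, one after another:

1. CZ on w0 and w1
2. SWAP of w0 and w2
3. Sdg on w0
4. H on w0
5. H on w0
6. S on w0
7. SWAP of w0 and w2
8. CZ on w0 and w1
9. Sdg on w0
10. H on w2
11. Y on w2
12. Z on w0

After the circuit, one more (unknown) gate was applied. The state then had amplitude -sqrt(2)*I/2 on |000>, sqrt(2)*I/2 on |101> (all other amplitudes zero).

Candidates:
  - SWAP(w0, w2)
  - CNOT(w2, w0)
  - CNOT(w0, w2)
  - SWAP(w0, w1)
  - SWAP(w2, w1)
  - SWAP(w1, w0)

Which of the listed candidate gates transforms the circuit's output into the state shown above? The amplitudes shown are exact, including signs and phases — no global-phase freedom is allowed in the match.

The applied gate was CNOT(w2, w0). Key observation: the block from step 1 through step 8 cancels to the identity and can be dropped.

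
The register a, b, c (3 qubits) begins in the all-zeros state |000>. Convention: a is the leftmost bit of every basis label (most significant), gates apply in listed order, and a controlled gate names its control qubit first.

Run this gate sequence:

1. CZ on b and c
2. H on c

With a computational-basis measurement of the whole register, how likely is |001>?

A full measurement returns |001> with probability 1/2.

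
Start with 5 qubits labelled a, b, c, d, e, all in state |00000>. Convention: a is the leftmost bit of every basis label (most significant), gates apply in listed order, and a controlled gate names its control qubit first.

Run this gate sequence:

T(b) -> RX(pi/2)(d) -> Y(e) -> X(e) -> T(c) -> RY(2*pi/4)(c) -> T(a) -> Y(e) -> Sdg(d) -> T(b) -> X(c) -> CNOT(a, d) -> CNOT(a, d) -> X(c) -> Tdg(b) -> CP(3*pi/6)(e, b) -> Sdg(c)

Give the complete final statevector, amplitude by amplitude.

After the circuit, the state carries amplitude -1/2 on |00001>, 1/2 on |00011>, I/2 on |00101>, -I/2 on |00111>, and 0 on every other basis state. Key observation: steps 10-15 multiply out to the identity, so the circuit reduces to the remaining gates.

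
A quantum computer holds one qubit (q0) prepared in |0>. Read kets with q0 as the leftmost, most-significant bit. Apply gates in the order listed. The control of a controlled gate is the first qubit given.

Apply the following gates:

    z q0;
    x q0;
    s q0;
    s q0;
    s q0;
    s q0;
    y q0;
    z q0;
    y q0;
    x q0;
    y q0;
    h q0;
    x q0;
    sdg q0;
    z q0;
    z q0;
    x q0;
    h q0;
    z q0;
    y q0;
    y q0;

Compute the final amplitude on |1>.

The amplitude on |1> is -1/2 - I/2.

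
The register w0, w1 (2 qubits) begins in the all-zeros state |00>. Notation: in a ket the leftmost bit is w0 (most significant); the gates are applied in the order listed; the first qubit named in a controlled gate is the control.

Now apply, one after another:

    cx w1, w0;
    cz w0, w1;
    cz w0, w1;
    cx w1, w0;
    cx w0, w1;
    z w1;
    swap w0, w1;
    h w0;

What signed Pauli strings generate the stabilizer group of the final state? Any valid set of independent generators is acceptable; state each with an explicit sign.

One valid set of independent stabilizer generators is +XI, +IZ (any independent generating set of the same group is equally correct). Key observation: the block from step 1 through step 4 cancels to the identity and can be dropped.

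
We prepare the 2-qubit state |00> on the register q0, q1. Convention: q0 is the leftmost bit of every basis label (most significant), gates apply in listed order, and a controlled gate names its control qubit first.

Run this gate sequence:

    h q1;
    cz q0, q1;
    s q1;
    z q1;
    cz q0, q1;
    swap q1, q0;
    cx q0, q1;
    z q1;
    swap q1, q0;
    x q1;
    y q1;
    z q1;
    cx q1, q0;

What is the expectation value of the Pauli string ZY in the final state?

The expectation value of ZY is 1.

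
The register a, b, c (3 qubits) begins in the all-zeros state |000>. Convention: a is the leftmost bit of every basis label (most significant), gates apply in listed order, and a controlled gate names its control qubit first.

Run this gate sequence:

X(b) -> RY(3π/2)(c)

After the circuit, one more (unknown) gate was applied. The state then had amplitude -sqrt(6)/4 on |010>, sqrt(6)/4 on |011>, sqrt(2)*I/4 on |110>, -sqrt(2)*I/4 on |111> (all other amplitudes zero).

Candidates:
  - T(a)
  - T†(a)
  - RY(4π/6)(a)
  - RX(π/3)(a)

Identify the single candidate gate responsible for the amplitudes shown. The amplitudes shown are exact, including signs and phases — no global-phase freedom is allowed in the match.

The unique candidate consistent with the amplitudes is RX(π/3)(a).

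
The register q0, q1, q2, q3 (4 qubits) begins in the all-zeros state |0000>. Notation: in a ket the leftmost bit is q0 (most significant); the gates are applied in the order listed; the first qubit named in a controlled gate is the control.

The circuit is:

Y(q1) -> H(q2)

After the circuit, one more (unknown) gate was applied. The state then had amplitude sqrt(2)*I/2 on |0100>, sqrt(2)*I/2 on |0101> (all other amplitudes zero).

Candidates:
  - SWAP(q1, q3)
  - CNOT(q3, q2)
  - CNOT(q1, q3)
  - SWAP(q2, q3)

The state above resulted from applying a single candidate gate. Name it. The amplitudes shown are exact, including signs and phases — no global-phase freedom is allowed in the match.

The unique candidate consistent with the amplitudes is SWAP(q2, q3).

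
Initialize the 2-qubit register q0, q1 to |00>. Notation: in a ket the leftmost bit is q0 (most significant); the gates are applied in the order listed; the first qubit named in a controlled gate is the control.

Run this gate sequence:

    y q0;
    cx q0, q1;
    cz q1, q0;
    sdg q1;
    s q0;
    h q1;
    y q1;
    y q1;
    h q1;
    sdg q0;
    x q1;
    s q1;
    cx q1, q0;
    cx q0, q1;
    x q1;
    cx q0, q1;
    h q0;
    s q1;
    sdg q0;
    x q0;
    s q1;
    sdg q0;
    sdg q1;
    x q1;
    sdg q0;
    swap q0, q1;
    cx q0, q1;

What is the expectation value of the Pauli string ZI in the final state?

In the final state, ZI has expectation 1. Key observation: steps 5-10 multiply out to the identity, so the circuit reduces to the remaining gates.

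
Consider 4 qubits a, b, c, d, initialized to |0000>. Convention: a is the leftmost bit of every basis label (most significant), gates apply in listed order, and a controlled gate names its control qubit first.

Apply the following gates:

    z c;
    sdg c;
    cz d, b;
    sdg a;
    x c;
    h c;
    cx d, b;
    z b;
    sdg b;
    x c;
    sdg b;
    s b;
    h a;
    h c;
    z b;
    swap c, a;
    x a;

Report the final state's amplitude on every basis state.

After the circuit, the state carries amplitude -sqrt(2)/2 on |0000>, -sqrt(2)/2 on |0010>, and 0 on every other basis state.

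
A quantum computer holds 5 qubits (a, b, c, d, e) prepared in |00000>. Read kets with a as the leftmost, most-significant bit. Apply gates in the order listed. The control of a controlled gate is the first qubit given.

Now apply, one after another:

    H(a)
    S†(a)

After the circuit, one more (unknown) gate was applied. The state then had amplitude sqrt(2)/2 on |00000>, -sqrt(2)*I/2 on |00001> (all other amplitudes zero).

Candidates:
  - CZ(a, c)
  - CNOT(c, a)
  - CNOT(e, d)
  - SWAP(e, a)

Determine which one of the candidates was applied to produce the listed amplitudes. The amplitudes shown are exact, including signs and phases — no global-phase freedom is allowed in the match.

It was SWAP(e, a) that produced the state shown.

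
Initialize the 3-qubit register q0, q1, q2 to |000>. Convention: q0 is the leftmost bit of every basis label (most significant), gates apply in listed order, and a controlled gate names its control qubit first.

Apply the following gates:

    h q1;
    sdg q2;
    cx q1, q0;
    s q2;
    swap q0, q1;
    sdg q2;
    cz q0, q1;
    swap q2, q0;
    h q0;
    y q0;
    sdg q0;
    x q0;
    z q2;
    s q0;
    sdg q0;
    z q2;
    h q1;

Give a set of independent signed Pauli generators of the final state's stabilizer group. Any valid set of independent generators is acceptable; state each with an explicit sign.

One valid set of independent stabilizer generators is -YII, +IXZ, -IZX (any independent generating set of the same group is equally correct).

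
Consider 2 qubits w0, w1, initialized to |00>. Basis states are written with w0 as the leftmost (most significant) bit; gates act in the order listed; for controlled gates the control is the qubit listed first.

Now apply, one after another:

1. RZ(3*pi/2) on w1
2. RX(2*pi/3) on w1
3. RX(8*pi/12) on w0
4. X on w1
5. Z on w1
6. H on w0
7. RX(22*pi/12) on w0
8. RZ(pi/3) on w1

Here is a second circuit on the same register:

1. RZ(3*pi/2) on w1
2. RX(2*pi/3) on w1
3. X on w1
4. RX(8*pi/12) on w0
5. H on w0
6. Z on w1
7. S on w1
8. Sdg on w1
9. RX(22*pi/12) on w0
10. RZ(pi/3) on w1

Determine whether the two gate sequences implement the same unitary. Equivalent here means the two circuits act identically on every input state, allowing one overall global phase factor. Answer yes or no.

Yes: on every input state the two circuits agree up to one overall phase factor.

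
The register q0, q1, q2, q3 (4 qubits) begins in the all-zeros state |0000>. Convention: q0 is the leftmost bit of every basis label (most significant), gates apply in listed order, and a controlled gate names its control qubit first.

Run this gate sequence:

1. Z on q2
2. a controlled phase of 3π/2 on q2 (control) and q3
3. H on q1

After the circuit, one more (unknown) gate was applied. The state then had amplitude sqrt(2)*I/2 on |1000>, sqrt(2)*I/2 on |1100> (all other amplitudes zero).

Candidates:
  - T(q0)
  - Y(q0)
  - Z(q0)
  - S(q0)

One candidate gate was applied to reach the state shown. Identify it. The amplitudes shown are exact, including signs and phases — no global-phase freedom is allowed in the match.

The applied gate was Y(q0).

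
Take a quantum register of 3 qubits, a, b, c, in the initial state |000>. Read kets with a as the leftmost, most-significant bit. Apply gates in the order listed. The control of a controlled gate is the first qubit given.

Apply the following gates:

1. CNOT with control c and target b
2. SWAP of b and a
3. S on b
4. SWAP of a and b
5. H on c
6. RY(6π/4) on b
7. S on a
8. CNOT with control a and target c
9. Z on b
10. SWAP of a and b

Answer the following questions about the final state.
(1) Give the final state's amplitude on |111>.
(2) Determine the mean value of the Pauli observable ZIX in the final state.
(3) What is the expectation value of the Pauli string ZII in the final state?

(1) |111> carries amplitude 0 in the final state.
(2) The expectation value of ZIX is 0.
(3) The observable ZII averages to 0.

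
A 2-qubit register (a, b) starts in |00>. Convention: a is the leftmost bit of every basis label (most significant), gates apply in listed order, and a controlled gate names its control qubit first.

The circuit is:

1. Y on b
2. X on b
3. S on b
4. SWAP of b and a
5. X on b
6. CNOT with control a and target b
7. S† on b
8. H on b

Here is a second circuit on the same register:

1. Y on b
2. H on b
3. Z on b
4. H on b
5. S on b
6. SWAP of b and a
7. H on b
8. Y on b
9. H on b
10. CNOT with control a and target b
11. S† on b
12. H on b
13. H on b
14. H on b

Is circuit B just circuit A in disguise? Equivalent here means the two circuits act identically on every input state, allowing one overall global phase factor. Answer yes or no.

No: there is an input state on which the two circuits produce genuinely different outputs (not merely differing by a phase).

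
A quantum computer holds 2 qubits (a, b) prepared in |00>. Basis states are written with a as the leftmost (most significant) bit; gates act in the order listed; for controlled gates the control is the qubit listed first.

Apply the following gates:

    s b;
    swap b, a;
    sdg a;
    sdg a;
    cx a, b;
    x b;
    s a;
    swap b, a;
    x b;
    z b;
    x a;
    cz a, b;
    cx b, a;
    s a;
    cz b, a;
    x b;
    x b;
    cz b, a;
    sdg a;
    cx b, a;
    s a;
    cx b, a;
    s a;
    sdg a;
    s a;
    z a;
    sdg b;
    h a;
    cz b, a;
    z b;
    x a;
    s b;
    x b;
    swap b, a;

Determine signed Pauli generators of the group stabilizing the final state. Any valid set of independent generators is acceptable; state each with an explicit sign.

The final state is stabilized by the group generated by +IX, +ZI; other independent generating sets are equally valid. Key observation: gates 13-20 undo each other exactly, leaving only the rest of the circuit to track.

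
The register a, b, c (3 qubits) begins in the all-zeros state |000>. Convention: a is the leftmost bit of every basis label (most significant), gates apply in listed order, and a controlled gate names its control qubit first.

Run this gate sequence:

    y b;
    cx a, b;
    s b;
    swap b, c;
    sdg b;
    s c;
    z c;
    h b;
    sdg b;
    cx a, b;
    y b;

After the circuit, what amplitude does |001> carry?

The final state's coefficient on |001> equals -sqrt(2)*I/2.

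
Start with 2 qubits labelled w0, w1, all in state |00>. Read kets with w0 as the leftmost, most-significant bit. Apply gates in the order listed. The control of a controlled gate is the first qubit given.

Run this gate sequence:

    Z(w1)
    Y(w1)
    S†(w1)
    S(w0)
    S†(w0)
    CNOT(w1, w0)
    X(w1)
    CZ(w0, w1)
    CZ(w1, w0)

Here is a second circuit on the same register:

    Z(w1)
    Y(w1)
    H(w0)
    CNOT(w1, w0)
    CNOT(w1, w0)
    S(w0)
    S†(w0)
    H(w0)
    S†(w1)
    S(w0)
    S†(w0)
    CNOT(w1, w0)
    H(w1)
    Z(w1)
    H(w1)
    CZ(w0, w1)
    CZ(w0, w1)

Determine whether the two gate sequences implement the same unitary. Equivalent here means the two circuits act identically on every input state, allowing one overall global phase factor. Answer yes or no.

Yes — the two circuits implement the same unitary up to a global phase.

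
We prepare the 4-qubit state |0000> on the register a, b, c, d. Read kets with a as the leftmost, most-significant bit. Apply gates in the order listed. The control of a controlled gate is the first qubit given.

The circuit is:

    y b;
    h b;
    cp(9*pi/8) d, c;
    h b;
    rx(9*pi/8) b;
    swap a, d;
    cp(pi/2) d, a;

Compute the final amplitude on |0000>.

|0000> carries amplitude sin(7*pi/16) in the final state.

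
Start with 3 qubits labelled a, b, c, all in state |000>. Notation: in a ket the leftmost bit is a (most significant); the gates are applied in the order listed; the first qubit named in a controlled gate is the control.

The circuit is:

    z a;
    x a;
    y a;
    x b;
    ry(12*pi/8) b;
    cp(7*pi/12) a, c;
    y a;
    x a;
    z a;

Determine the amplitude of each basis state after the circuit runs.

The resulting statevector has amplitude -sqrt(2)/2 on |000>, -sqrt(2)/2 on |010>, and 0 on every other basis state.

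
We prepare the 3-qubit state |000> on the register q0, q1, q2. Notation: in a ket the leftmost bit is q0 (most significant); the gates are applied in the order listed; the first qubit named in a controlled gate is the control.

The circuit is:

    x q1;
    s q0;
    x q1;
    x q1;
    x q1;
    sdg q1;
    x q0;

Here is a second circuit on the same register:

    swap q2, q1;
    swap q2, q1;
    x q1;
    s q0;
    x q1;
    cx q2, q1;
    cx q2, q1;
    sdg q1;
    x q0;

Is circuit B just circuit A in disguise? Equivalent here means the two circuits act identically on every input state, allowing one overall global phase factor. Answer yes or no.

Yes — the two circuits implement the same unitary up to a global phase.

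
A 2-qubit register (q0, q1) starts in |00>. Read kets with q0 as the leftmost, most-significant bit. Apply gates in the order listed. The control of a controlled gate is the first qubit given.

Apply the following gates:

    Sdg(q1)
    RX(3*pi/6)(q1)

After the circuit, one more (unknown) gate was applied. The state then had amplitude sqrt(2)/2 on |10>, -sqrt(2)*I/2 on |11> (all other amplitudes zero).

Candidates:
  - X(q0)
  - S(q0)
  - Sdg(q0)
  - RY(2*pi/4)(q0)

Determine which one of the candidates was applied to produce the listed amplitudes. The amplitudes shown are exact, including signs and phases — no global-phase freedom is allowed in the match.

The applied gate was X(q0).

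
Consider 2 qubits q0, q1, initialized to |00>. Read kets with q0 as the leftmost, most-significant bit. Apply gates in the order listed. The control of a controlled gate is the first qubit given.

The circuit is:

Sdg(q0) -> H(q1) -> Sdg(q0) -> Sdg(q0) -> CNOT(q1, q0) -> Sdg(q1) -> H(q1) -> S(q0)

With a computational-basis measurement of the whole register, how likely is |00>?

Outcome |00> occurs with probability 1/4.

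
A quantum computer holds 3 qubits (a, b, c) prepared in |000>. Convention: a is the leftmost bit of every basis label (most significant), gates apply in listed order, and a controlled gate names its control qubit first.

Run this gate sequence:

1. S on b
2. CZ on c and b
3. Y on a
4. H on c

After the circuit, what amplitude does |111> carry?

The final state's coefficient on |111> equals 0.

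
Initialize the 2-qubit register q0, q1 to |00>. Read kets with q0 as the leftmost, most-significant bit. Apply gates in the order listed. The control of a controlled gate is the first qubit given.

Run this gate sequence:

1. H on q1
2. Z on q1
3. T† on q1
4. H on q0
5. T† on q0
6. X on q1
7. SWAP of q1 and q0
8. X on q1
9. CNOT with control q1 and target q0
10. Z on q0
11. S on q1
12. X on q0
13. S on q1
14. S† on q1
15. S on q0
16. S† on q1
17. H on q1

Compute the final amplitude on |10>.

The final state's coefficient on |10> equals sqrt(2)*(-1 + I)/4.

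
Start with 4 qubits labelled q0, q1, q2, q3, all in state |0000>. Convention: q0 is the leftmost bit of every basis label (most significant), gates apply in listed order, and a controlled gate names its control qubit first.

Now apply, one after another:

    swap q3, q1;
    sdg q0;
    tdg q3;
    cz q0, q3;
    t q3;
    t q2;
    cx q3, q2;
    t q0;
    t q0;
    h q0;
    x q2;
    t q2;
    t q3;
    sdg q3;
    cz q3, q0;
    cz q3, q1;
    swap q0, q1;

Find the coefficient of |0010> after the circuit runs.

The amplitude on |0010> is sqrt(2)*exp(I*pi/4)/2.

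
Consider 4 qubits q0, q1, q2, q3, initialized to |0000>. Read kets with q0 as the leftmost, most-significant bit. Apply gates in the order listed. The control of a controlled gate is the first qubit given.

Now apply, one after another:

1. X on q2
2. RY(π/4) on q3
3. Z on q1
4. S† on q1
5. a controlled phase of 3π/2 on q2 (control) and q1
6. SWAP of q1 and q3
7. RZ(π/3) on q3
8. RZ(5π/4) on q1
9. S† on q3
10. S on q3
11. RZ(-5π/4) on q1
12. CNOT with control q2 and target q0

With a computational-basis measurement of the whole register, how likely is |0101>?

A full measurement returns |0101> with probability 0. Key observation: gates 8-11 undo each other exactly, leaving only the rest of the circuit to track.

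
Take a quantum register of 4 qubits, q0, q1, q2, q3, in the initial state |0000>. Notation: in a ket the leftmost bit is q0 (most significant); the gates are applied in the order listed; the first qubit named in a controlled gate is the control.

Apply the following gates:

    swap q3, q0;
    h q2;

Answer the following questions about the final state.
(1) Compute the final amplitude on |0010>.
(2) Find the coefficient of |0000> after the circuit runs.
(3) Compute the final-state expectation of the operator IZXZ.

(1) The final state's coefficient on |0010> equals sqrt(2)/2.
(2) |0000> carries amplitude sqrt(2)/2 in the final state.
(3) The expectation value of IZXZ is 1.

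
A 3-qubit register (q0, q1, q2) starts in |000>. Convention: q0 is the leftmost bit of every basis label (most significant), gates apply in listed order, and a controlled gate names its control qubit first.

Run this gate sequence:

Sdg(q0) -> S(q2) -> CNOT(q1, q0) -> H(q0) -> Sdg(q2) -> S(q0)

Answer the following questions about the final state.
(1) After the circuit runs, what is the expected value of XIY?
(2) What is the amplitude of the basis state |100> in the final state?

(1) In the final state, XIY has expectation 0.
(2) |100> carries amplitude sqrt(2)*I/2 in the final state.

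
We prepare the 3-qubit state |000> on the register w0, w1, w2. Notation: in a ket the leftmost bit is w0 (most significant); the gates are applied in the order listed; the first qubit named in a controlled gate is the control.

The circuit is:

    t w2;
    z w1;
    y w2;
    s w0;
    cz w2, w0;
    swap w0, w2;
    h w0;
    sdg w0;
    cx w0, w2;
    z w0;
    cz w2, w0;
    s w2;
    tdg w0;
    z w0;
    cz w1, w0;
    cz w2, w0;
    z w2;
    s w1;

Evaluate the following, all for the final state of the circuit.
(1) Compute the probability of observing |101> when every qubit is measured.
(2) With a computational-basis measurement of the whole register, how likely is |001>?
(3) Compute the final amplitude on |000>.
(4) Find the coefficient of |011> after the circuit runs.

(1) A full measurement returns |101> with probability 1/2.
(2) A full measurement returns |001> with probability 0.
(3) The amplitude on |000> is sqrt(2)*I/2.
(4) |011> carries amplitude 0 in the final state.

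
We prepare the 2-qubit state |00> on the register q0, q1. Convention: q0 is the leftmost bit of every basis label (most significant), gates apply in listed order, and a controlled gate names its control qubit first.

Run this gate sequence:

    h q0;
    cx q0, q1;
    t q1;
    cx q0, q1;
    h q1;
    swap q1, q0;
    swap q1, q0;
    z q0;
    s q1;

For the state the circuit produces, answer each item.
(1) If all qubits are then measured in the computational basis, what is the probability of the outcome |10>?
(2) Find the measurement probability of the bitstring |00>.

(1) Outcome |10> occurs with probability 1/4.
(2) A full measurement returns |00> with probability 1/4.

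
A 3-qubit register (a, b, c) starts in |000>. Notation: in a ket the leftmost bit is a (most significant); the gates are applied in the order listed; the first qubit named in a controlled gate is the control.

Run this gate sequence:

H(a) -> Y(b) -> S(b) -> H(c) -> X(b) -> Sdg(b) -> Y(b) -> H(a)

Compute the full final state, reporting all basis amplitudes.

The resulting statevector has amplitude -sqrt(2)*I/2 on |010>, -sqrt(2)*I/2 on |011>, and 0 on every other basis state.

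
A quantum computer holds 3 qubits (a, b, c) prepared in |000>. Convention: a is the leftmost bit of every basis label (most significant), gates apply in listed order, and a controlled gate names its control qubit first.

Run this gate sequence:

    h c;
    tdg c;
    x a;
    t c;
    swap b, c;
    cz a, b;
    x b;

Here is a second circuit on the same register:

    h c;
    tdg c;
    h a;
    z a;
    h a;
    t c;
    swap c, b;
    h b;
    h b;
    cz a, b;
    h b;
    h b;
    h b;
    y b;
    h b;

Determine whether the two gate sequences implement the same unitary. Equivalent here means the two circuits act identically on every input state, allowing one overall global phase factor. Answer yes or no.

No: there is an input state on which the two circuits produce genuinely different outputs (not merely differing by a phase).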